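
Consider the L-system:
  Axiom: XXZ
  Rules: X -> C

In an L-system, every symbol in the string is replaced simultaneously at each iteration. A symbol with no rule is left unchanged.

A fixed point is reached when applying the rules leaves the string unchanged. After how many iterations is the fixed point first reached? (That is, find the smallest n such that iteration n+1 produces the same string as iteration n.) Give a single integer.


Step 0: XXZ
Step 1: CCZ
Step 2: CCZ  (unchanged — fixed point at step 1)

Answer: 1


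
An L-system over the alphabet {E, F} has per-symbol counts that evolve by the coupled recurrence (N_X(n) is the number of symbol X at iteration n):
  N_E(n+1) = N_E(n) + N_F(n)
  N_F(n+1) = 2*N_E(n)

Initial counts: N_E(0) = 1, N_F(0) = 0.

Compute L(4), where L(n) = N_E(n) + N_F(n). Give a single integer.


Step 0: N_E=1, N_F=0, L=1
Step 1: N_E=1, N_F=2, L=3
Step 2: N_E=3, N_F=2, L=5
Step 3: N_E=5, N_F=6, L=11
Step 4: N_E=11, N_F=10, L=21

Answer: 21


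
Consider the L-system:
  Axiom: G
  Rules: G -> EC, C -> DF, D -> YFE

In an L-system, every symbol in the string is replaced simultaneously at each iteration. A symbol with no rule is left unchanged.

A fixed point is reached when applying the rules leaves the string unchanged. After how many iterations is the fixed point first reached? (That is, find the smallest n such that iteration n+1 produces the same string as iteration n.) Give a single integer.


Step 0: G
Step 1: EC
Step 2: EDF
Step 3: EYFEF
Step 4: EYFEF  (unchanged — fixed point at step 3)

Answer: 3


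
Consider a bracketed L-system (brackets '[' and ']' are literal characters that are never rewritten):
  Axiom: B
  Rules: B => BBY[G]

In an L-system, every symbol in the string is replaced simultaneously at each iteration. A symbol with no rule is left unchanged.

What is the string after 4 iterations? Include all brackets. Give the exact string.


Answer: BBY[G]BBY[G]Y[G]BBY[G]BBY[G]Y[G]Y[G]BBY[G]BBY[G]Y[G]BBY[G]BBY[G]Y[G]Y[G]Y[G]

Derivation:
Step 0: B
Step 1: BBY[G]
Step 2: BBY[G]BBY[G]Y[G]
Step 3: BBY[G]BBY[G]Y[G]BBY[G]BBY[G]Y[G]Y[G]
Step 4: BBY[G]BBY[G]Y[G]BBY[G]BBY[G]Y[G]Y[G]BBY[G]BBY[G]Y[G]BBY[G]BBY[G]Y[G]Y[G]Y[G]


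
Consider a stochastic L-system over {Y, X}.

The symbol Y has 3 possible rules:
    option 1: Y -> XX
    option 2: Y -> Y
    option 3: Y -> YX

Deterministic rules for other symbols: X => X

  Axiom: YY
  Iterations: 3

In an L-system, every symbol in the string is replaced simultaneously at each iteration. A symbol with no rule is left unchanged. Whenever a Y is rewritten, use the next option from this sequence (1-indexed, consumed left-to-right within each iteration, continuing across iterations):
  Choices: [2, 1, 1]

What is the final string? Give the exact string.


Step 0: YY
Step 1: YXX  (used choices [2, 1])
Step 2: XXXX  (used choices [1])
Step 3: XXXX  (used choices [])

Answer: XXXX


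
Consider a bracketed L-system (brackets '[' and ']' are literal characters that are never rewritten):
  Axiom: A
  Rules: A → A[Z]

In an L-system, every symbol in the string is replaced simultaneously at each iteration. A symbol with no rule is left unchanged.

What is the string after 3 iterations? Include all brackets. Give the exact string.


Answer: A[Z][Z][Z]

Derivation:
Step 0: A
Step 1: A[Z]
Step 2: A[Z][Z]
Step 3: A[Z][Z][Z]


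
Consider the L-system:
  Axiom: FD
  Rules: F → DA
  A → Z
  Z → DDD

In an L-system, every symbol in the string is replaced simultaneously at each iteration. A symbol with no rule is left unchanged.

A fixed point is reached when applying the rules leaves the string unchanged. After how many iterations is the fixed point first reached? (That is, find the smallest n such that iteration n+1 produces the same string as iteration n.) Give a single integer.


Step 0: FD
Step 1: DAD
Step 2: DZD
Step 3: DDDDD
Step 4: DDDDD  (unchanged — fixed point at step 3)

Answer: 3


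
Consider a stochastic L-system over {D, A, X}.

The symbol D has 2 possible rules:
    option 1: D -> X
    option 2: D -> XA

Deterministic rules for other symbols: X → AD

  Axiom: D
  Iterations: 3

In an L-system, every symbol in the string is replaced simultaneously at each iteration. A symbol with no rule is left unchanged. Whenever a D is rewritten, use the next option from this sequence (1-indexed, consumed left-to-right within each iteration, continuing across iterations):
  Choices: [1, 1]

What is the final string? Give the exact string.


Answer: AX

Derivation:
Step 0: D
Step 1: X  (used choices [1])
Step 2: AD  (used choices [])
Step 3: AX  (used choices [1])


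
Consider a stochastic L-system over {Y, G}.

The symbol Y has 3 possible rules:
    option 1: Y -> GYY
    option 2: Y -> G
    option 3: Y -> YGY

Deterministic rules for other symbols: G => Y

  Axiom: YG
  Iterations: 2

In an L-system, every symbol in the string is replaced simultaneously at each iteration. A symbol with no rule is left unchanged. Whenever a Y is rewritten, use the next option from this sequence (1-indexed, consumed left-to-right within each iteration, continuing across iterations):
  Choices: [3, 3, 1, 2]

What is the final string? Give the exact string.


Step 0: YG
Step 1: YGYY  (used choices [3])
Step 2: YGYYGYYG  (used choices [3, 1, 2])

Answer: YGYYGYYG


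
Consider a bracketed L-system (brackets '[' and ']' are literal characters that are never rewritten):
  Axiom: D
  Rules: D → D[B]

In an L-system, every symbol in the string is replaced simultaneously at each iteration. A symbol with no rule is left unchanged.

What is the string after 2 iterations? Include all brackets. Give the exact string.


Answer: D[B][B]

Derivation:
Step 0: D
Step 1: D[B]
Step 2: D[B][B]


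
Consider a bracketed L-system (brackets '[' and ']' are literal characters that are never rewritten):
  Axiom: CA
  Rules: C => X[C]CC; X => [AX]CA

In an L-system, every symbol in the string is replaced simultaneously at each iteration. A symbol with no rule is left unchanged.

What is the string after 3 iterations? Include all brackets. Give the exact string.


Step 0: CA
Step 1: X[C]CCA
Step 2: [AX]CA[X[C]CC]X[C]CCX[C]CCA
Step 3: [A[AX]CA]X[C]CCA[[AX]CA[X[C]CC]X[C]CCX[C]CC][AX]CA[X[C]CC]X[C]CCX[C]CC[AX]CA[X[C]CC]X[C]CCX[C]CCA

Answer: [A[AX]CA]X[C]CCA[[AX]CA[X[C]CC]X[C]CCX[C]CC][AX]CA[X[C]CC]X[C]CCX[C]CC[AX]CA[X[C]CC]X[C]CCX[C]CCA


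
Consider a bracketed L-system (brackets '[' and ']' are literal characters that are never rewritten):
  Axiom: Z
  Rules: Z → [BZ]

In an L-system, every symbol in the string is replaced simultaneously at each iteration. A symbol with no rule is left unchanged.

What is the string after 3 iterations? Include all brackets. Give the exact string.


Answer: [B[B[BZ]]]

Derivation:
Step 0: Z
Step 1: [BZ]
Step 2: [B[BZ]]
Step 3: [B[B[BZ]]]


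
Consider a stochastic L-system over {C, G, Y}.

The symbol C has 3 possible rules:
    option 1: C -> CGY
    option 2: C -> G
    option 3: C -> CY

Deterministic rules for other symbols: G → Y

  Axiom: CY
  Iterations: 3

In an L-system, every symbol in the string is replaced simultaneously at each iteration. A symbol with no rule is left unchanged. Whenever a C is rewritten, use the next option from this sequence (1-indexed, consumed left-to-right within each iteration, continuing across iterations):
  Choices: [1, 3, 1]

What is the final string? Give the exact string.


Step 0: CY
Step 1: CGYY  (used choices [1])
Step 2: CYYYY  (used choices [3])
Step 3: CGYYYYY  (used choices [1])

Answer: CGYYYYY


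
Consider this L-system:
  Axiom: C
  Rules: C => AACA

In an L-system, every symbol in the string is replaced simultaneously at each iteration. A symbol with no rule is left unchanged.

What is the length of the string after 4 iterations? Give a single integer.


Answer: 13

Derivation:
Step 0: length = 1
Step 1: length = 4
Step 2: length = 7
Step 3: length = 10
Step 4: length = 13


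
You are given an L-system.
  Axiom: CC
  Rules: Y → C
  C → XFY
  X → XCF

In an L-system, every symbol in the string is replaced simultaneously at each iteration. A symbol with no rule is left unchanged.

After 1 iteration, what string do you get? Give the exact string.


Step 0: CC
Step 1: XFYXFY

Answer: XFYXFY


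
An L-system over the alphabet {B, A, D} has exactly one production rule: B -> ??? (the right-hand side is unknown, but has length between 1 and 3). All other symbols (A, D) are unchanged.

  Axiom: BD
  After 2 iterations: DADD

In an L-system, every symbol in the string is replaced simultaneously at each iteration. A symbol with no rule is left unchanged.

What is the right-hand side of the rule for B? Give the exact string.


Answer: DAD

Derivation:
Trying B -> DAD:
  Step 0: BD
  Step 1: DADD
  Step 2: DADD
Matches the given result.


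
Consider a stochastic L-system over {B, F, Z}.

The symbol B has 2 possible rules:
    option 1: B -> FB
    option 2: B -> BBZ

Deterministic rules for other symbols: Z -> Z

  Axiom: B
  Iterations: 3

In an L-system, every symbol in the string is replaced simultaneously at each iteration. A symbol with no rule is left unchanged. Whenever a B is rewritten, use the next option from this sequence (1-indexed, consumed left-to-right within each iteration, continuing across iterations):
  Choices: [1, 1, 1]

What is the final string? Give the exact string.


Step 0: B
Step 1: FB  (used choices [1])
Step 2: FFB  (used choices [1])
Step 3: FFFB  (used choices [1])

Answer: FFFB


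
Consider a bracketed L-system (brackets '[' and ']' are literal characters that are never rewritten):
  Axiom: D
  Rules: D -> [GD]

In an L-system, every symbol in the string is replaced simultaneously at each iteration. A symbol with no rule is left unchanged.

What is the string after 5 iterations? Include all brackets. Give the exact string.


Step 0: D
Step 1: [GD]
Step 2: [G[GD]]
Step 3: [G[G[GD]]]
Step 4: [G[G[G[GD]]]]
Step 5: [G[G[G[G[GD]]]]]

Answer: [G[G[G[G[GD]]]]]


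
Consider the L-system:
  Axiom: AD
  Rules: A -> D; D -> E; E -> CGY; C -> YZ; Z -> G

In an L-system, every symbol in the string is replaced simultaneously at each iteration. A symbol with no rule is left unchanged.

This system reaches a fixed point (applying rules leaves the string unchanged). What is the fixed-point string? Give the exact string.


Step 0: AD
Step 1: DE
Step 2: ECGY
Step 3: CGYYZGY
Step 4: YZGYYGGY
Step 5: YGGYYGGY
Step 6: YGGYYGGY  (unchanged — fixed point at step 5)

Answer: YGGYYGGY


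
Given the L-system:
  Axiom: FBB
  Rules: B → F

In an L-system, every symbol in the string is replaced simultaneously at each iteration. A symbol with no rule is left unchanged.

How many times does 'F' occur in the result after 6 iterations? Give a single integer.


Step 0: FBB  (1 'F')
Step 1: FFF  (3 'F')
Step 2: FFF  (3 'F')
Step 3: FFF  (3 'F')
Step 4: FFF  (3 'F')
Step 5: FFF  (3 'F')
Step 6: FFF  (3 'F')

Answer: 3


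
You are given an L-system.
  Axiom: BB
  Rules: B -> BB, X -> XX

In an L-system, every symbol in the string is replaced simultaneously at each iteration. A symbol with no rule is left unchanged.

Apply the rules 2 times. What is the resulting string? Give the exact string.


Step 0: BB
Step 1: BBBB
Step 2: BBBBBBBB

Answer: BBBBBBBB


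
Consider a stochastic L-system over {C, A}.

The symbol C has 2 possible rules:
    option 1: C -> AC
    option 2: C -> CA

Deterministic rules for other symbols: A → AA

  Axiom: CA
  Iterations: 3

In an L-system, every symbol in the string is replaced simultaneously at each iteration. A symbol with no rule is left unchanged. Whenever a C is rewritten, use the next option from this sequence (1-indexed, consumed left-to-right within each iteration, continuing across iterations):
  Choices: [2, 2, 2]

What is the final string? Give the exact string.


Answer: CAAAAAAAAAAAAAAA

Derivation:
Step 0: CA
Step 1: CAAA  (used choices [2])
Step 2: CAAAAAAA  (used choices [2])
Step 3: CAAAAAAAAAAAAAAA  (used choices [2])


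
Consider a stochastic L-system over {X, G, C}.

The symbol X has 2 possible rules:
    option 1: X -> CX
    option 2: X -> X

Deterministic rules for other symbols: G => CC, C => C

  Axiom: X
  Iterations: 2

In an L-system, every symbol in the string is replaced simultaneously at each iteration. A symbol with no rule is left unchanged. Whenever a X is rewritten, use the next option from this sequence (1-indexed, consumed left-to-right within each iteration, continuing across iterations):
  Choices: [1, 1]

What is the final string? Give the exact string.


Step 0: X
Step 1: CX  (used choices [1])
Step 2: CCX  (used choices [1])

Answer: CCX


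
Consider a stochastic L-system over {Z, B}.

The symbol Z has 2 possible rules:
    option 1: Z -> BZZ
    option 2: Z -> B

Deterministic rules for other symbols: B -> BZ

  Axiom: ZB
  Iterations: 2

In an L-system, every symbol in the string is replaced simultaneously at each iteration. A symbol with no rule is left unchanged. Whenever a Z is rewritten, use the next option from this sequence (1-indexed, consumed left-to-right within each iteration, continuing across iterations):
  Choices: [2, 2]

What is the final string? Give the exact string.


Answer: BZBZB

Derivation:
Step 0: ZB
Step 1: BBZ  (used choices [2])
Step 2: BZBZB  (used choices [2])


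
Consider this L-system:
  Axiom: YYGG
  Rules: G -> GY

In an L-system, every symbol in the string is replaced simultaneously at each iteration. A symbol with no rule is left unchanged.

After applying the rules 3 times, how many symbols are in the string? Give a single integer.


Answer: 10

Derivation:
Step 0: length = 4
Step 1: length = 6
Step 2: length = 8
Step 3: length = 10


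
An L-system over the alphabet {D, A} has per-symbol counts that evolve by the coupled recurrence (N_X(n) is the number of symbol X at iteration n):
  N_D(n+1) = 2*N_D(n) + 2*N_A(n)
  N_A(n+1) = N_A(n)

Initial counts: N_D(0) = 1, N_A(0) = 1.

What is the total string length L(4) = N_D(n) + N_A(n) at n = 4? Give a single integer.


Answer: 47

Derivation:
Step 0: N_D=1, N_A=1, L=2
Step 1: N_D=4, N_A=1, L=5
Step 2: N_D=10, N_A=1, L=11
Step 3: N_D=22, N_A=1, L=23
Step 4: N_D=46, N_A=1, L=47


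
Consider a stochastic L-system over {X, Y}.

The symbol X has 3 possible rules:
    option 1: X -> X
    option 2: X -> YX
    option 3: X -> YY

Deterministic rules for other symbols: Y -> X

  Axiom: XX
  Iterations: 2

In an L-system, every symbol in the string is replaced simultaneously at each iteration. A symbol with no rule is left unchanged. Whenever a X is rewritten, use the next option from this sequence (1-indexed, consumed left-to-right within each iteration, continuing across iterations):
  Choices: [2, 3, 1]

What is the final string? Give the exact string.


Step 0: XX
Step 1: YXYY  (used choices [2, 3])
Step 2: XXXX  (used choices [1])

Answer: XXXX


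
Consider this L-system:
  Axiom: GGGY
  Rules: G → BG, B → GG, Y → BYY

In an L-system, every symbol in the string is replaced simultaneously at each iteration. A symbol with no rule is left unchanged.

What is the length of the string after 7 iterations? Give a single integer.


Step 0: length = 4
Step 1: length = 9
Step 2: length = 20
Step 3: length = 44
Step 4: length = 96
Step 5: length = 208
Step 6: length = 448
Step 7: length = 960

Answer: 960


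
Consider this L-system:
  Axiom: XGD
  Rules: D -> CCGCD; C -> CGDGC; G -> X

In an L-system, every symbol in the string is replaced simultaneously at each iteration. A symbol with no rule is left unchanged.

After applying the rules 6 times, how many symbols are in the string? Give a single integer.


Answer: 2691

Derivation:
Step 0: length = 3
Step 1: length = 7
Step 2: length = 23
Step 3: length = 75
Step 4: length = 247
Step 5: length = 815
Step 6: length = 2691


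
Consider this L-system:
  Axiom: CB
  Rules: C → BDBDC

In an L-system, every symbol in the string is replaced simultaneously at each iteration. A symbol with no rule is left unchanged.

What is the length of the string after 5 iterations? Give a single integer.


Answer: 22

Derivation:
Step 0: length = 2
Step 1: length = 6
Step 2: length = 10
Step 3: length = 14
Step 4: length = 18
Step 5: length = 22


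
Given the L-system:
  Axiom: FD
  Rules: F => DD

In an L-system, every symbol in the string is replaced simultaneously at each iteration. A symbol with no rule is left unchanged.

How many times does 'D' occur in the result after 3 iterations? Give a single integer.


Step 0: FD  (1 'D')
Step 1: DDD  (3 'D')
Step 2: DDD  (3 'D')
Step 3: DDD  (3 'D')

Answer: 3


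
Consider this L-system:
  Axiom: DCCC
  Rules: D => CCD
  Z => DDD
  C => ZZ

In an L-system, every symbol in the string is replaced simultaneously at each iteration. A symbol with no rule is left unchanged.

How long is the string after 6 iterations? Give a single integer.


Step 0: length = 4
Step 1: length = 9
Step 2: length = 25
Step 3: length = 73
Step 4: length = 181
Step 5: length = 481
Step 6: length = 1357

Answer: 1357


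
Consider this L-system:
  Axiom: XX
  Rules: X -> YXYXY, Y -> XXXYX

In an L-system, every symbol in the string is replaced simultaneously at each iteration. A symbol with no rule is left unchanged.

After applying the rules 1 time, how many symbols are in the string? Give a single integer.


Step 0: length = 2
Step 1: length = 10

Answer: 10


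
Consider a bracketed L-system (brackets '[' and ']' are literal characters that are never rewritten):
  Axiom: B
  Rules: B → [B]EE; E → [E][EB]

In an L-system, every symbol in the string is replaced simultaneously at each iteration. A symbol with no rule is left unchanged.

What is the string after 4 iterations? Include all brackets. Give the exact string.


Step 0: B
Step 1: [B]EE
Step 2: [[B]EE][E][EB][E][EB]
Step 3: [[[B]EE][E][EB][E][EB]][[E][EB]][[E][EB][B]EE][[E][EB]][[E][EB][B]EE]
Step 4: [[[[B]EE][E][EB][E][EB]][[E][EB]][[E][EB][B]EE][[E][EB]][[E][EB][B]EE]][[[E][EB]][[E][EB][B]EE]][[[E][EB]][[E][EB][B]EE][[B]EE][E][EB][E][EB]][[[E][EB]][[E][EB][B]EE]][[[E][EB]][[E][EB][B]EE][[B]EE][E][EB][E][EB]]

Answer: [[[[B]EE][E][EB][E][EB]][[E][EB]][[E][EB][B]EE][[E][EB]][[E][EB][B]EE]][[[E][EB]][[E][EB][B]EE]][[[E][EB]][[E][EB][B]EE][[B]EE][E][EB][E][EB]][[[E][EB]][[E][EB][B]EE]][[[E][EB]][[E][EB][B]EE][[B]EE][E][EB][E][EB]]


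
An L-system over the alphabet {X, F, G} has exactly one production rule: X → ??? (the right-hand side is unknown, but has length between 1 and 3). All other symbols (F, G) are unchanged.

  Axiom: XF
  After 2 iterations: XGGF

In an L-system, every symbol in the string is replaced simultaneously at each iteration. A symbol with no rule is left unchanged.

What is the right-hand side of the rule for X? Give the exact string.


Answer: XG

Derivation:
Trying X → XG:
  Step 0: XF
  Step 1: XGF
  Step 2: XGGF
Matches the given result.


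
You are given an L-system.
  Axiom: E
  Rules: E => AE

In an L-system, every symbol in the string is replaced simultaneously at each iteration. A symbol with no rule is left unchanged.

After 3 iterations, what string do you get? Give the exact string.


Step 0: E
Step 1: AE
Step 2: AAE
Step 3: AAAE

Answer: AAAE


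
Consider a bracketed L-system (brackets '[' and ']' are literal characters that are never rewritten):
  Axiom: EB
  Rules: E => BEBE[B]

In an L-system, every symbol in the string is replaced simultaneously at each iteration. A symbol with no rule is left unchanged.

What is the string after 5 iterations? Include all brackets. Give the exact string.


Step 0: EB
Step 1: BEBE[B]B
Step 2: BBEBE[B]BBEBE[B][B]B
Step 3: BBBEBE[B]BBEBE[B][B]BBBEBE[B]BBEBE[B][B][B]B
Step 4: BBBBEBE[B]BBEBE[B][B]BBBEBE[B]BBEBE[B][B][B]BBBBEBE[B]BBEBE[B][B]BBBEBE[B]BBEBE[B][B][B][B]B
Step 5: BBBBBEBE[B]BBEBE[B][B]BBBEBE[B]BBEBE[B][B][B]BBBBEBE[B]BBEBE[B][B]BBBEBE[B]BBEBE[B][B][B][B]BBBBBEBE[B]BBEBE[B][B]BBBEBE[B]BBEBE[B][B][B]BBBBEBE[B]BBEBE[B][B]BBBEBE[B]BBEBE[B][B][B][B][B]B

Answer: BBBBBEBE[B]BBEBE[B][B]BBBEBE[B]BBEBE[B][B][B]BBBBEBE[B]BBEBE[B][B]BBBEBE[B]BBEBE[B][B][B][B]BBBBBEBE[B]BBEBE[B][B]BBBEBE[B]BBEBE[B][B][B]BBBBEBE[B]BBEBE[B][B]BBBEBE[B]BBEBE[B][B][B][B][B]B


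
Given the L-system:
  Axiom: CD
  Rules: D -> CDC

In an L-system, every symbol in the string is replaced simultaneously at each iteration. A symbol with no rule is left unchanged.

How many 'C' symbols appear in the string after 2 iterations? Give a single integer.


Step 0: CD  (1 'C')
Step 1: CCDC  (3 'C')
Step 2: CCCDCC  (5 'C')

Answer: 5


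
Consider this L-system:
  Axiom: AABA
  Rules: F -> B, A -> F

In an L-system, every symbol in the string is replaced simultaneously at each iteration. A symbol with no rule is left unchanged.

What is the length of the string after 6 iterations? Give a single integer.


Answer: 4

Derivation:
Step 0: length = 4
Step 1: length = 4
Step 2: length = 4
Step 3: length = 4
Step 4: length = 4
Step 5: length = 4
Step 6: length = 4


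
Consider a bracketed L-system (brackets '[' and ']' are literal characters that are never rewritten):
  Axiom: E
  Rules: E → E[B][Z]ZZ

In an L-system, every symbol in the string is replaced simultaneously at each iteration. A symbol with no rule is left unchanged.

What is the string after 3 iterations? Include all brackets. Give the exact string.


Answer: E[B][Z]ZZ[B][Z]ZZ[B][Z]ZZ

Derivation:
Step 0: E
Step 1: E[B][Z]ZZ
Step 2: E[B][Z]ZZ[B][Z]ZZ
Step 3: E[B][Z]ZZ[B][Z]ZZ[B][Z]ZZ


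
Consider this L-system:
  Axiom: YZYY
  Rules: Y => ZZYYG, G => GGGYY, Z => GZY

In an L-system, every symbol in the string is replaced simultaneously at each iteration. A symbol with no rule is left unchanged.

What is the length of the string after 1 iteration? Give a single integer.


Answer: 18

Derivation:
Step 0: length = 4
Step 1: length = 18


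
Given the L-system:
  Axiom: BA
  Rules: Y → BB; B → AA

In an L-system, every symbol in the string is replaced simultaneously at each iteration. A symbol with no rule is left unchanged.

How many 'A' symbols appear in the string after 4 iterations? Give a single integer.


Answer: 3

Derivation:
Step 0: BA  (1 'A')
Step 1: AAA  (3 'A')
Step 2: AAA  (3 'A')
Step 3: AAA  (3 'A')
Step 4: AAA  (3 'A')


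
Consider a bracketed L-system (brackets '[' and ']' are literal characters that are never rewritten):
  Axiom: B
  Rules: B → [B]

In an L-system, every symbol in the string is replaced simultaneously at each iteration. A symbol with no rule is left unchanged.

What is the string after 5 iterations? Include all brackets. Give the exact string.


Answer: [[[[[B]]]]]

Derivation:
Step 0: B
Step 1: [B]
Step 2: [[B]]
Step 3: [[[B]]]
Step 4: [[[[B]]]]
Step 5: [[[[[B]]]]]


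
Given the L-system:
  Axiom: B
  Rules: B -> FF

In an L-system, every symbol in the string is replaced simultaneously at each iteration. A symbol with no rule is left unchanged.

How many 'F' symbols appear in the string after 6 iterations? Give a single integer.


Step 0: B  (0 'F')
Step 1: FF  (2 'F')
Step 2: FF  (2 'F')
Step 3: FF  (2 'F')
Step 4: FF  (2 'F')
Step 5: FF  (2 'F')
Step 6: FF  (2 'F')

Answer: 2


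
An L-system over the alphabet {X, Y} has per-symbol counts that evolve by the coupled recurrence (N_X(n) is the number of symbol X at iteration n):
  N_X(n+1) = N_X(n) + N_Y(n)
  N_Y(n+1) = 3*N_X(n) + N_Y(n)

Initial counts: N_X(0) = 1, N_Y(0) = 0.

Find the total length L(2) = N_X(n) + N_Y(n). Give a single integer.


Step 0: N_X=1, N_Y=0, L=1
Step 1: N_X=1, N_Y=3, L=4
Step 2: N_X=4, N_Y=6, L=10

Answer: 10


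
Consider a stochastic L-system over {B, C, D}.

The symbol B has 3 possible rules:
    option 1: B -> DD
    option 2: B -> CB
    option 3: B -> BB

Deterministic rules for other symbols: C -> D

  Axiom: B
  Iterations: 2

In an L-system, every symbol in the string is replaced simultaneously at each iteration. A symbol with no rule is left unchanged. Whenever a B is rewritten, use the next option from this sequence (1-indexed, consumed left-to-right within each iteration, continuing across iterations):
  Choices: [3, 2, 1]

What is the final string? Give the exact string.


Step 0: B
Step 1: BB  (used choices [3])
Step 2: CBDD  (used choices [2, 1])

Answer: CBDD


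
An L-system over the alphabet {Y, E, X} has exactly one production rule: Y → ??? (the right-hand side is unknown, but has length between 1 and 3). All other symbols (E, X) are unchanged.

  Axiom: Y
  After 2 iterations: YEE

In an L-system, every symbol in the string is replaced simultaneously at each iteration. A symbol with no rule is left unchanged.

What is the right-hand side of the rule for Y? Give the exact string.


Answer: YE

Derivation:
Trying Y → YE:
  Step 0: Y
  Step 1: YE
  Step 2: YEE
Matches the given result.


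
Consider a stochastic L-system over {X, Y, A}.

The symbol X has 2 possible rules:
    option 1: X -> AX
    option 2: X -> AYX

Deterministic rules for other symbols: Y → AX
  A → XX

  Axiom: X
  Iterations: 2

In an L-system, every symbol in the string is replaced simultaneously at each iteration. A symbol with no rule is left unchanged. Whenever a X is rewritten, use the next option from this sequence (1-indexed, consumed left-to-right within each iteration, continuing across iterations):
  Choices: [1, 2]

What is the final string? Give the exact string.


Answer: XXAYX

Derivation:
Step 0: X
Step 1: AX  (used choices [1])
Step 2: XXAYX  (used choices [2])


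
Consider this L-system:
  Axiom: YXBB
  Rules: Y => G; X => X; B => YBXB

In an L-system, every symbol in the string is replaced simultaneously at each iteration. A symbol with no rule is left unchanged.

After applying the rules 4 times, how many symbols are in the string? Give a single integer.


Answer: 94

Derivation:
Step 0: length = 4
Step 1: length = 10
Step 2: length = 22
Step 3: length = 46
Step 4: length = 94


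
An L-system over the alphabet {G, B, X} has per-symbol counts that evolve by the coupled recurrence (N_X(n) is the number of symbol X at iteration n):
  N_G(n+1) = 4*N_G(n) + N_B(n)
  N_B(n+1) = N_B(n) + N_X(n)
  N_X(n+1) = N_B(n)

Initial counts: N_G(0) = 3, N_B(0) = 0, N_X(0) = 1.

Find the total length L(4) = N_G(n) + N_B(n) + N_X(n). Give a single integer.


Step 0: N_G=3, N_B=0, N_X=1, L=4
Step 1: N_G=12, N_B=1, N_X=0, L=13
Step 2: N_G=49, N_B=1, N_X=1, L=51
Step 3: N_G=197, N_B=2, N_X=1, L=200
Step 4: N_G=790, N_B=3, N_X=2, L=795

Answer: 795


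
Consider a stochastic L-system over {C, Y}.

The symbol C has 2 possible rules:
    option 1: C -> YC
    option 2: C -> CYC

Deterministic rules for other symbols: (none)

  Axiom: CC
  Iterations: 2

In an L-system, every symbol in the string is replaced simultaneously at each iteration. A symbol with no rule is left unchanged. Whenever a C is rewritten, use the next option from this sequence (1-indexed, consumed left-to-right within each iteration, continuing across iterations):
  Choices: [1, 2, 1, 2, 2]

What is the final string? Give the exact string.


Step 0: CC
Step 1: YCCYC  (used choices [1, 2])
Step 2: YYCCYCYCYC  (used choices [1, 2, 2])

Answer: YYCCYCYCYC


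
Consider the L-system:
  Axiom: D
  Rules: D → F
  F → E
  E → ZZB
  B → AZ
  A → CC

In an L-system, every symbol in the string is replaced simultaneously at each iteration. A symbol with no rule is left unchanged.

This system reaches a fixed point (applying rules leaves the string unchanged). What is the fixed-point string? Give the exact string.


Answer: ZZCCZ

Derivation:
Step 0: D
Step 1: F
Step 2: E
Step 3: ZZB
Step 4: ZZAZ
Step 5: ZZCCZ
Step 6: ZZCCZ  (unchanged — fixed point at step 5)


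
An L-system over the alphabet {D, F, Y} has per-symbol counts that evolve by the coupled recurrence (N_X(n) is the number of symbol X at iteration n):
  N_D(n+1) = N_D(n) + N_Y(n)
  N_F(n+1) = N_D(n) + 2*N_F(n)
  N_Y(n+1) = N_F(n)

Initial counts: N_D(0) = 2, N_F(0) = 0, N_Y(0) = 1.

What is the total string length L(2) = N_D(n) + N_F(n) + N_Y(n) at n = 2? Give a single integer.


Step 0: N_D=2, N_F=0, N_Y=1, L=3
Step 1: N_D=3, N_F=2, N_Y=0, L=5
Step 2: N_D=3, N_F=7, N_Y=2, L=12

Answer: 12


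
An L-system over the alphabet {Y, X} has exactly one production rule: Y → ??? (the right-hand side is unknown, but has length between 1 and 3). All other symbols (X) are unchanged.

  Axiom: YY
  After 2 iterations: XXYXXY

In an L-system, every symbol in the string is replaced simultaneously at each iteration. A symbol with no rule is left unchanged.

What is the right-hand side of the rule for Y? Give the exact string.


Trying Y → XY:
  Step 0: YY
  Step 1: XYXY
  Step 2: XXYXXY
Matches the given result.

Answer: XY


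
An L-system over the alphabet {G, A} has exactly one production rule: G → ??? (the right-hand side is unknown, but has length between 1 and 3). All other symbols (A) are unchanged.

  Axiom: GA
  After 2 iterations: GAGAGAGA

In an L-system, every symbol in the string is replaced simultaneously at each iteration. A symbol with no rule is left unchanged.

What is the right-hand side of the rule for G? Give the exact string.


Trying G → GAG:
  Step 0: GA
  Step 1: GAGA
  Step 2: GAGAGAGA
Matches the given result.

Answer: GAG


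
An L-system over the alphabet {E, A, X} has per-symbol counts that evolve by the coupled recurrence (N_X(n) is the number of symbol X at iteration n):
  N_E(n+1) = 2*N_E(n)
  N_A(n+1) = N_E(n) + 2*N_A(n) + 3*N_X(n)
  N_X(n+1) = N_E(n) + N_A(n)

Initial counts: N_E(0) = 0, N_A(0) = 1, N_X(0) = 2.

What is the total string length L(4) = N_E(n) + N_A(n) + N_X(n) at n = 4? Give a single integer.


Answer: 243

Derivation:
Step 0: N_E=0, N_A=1, N_X=2, L=3
Step 1: N_E=0, N_A=8, N_X=1, L=9
Step 2: N_E=0, N_A=19, N_X=8, L=27
Step 3: N_E=0, N_A=62, N_X=19, L=81
Step 4: N_E=0, N_A=181, N_X=62, L=243


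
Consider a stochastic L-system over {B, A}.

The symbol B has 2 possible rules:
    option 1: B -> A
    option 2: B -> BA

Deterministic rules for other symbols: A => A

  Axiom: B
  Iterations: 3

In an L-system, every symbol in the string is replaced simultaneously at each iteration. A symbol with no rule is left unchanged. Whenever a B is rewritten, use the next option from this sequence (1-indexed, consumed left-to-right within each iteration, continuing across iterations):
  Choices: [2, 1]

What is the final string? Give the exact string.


Step 0: B
Step 1: BA  (used choices [2])
Step 2: AA  (used choices [1])
Step 3: AA  (used choices [])

Answer: AA


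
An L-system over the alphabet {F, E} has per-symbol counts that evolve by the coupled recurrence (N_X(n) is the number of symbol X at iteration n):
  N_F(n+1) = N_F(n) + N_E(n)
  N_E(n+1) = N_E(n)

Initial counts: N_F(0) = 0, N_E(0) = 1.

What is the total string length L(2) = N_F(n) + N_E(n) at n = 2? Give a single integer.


Answer: 3

Derivation:
Step 0: N_F=0, N_E=1, L=1
Step 1: N_F=1, N_E=1, L=2
Step 2: N_F=2, N_E=1, L=3


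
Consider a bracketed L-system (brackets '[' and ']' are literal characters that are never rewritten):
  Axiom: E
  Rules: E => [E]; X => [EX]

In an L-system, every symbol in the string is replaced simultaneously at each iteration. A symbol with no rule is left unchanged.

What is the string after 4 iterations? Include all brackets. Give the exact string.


Answer: [[[[E]]]]

Derivation:
Step 0: E
Step 1: [E]
Step 2: [[E]]
Step 3: [[[E]]]
Step 4: [[[[E]]]]


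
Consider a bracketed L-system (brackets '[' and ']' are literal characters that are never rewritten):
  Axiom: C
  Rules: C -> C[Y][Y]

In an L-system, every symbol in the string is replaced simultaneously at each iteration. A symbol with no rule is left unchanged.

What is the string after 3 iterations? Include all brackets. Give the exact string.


Answer: C[Y][Y][Y][Y][Y][Y]

Derivation:
Step 0: C
Step 1: C[Y][Y]
Step 2: C[Y][Y][Y][Y]
Step 3: C[Y][Y][Y][Y][Y][Y]


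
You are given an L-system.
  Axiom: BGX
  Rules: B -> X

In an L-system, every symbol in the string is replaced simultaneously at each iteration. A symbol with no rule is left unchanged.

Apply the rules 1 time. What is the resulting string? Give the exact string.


Step 0: BGX
Step 1: XGX

Answer: XGX


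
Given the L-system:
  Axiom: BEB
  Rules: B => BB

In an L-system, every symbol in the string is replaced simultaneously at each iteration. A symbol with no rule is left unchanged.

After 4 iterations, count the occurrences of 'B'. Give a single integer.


Step 0: BEB  (2 'B')
Step 1: BBEBB  (4 'B')
Step 2: BBBBEBBBB  (8 'B')
Step 3: BBBBBBBBEBBBBBBBB  (16 'B')
Step 4: BBBBBBBBBBBBBBBBEBBBBBBBBBBBBBBBB  (32 'B')

Answer: 32


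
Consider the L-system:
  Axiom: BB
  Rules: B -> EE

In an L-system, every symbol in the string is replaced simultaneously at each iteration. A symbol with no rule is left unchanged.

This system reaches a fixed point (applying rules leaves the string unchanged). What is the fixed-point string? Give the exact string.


Step 0: BB
Step 1: EEEE
Step 2: EEEE  (unchanged — fixed point at step 1)

Answer: EEEE


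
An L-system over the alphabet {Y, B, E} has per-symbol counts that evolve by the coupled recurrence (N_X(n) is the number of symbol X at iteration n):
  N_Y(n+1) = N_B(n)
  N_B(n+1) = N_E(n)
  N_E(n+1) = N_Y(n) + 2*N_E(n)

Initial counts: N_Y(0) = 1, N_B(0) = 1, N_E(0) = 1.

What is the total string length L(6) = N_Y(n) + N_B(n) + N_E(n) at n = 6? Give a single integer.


Step 0: N_Y=1, N_B=1, N_E=1, L=3
Step 1: N_Y=1, N_B=1, N_E=3, L=5
Step 2: N_Y=1, N_B=3, N_E=7, L=11
Step 3: N_Y=3, N_B=7, N_E=15, L=25
Step 4: N_Y=7, N_B=15, N_E=33, L=55
Step 5: N_Y=15, N_B=33, N_E=73, L=121
Step 6: N_Y=33, N_B=73, N_E=161, L=267

Answer: 267


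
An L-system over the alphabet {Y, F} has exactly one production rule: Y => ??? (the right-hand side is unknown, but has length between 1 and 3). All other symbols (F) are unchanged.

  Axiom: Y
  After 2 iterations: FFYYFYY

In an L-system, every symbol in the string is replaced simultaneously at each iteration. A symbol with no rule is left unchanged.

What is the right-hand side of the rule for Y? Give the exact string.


Trying Y => FYY:
  Step 0: Y
  Step 1: FYY
  Step 2: FFYYFYY
Matches the given result.

Answer: FYY


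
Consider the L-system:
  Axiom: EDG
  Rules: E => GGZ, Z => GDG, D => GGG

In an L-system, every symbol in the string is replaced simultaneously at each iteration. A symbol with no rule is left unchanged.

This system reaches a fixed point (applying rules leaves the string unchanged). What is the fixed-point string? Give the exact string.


Step 0: EDG
Step 1: GGZGGGG
Step 2: GGGDGGGGG
Step 3: GGGGGGGGGGG
Step 4: GGGGGGGGGGG  (unchanged — fixed point at step 3)

Answer: GGGGGGGGGGG


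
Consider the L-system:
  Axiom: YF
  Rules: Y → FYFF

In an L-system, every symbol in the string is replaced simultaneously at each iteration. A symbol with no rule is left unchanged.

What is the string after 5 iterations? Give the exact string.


Step 0: YF
Step 1: FYFFF
Step 2: FFYFFFFF
Step 3: FFFYFFFFFFF
Step 4: FFFFYFFFFFFFFF
Step 5: FFFFFYFFFFFFFFFFF

Answer: FFFFFYFFFFFFFFFFF


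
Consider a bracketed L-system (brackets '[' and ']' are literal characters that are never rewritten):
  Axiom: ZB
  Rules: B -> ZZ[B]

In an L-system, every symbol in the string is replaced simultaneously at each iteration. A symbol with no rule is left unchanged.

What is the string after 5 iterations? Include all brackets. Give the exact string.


Answer: ZZZ[ZZ[ZZ[ZZ[ZZ[B]]]]]

Derivation:
Step 0: ZB
Step 1: ZZZ[B]
Step 2: ZZZ[ZZ[B]]
Step 3: ZZZ[ZZ[ZZ[B]]]
Step 4: ZZZ[ZZ[ZZ[ZZ[B]]]]
Step 5: ZZZ[ZZ[ZZ[ZZ[ZZ[B]]]]]


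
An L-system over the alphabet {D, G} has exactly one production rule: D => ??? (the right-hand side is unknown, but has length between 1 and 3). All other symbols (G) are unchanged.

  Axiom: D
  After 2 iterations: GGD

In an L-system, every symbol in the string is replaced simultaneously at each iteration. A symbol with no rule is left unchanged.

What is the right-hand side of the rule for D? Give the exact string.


Answer: GD

Derivation:
Trying D => GD:
  Step 0: D
  Step 1: GD
  Step 2: GGD
Matches the given result.


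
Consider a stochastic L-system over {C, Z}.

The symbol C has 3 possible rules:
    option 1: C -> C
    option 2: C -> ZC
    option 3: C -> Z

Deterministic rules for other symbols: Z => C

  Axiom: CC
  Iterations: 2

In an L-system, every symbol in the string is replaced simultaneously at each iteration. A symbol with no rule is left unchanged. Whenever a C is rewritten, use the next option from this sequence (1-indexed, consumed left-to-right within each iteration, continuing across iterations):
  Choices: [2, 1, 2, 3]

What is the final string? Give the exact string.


Step 0: CC
Step 1: ZCC  (used choices [2, 1])
Step 2: CZCZ  (used choices [2, 3])

Answer: CZCZ


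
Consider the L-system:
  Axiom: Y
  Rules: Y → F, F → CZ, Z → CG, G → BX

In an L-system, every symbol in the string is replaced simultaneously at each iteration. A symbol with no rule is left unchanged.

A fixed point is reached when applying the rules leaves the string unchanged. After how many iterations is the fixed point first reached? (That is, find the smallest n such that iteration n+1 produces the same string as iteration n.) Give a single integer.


Answer: 4

Derivation:
Step 0: Y
Step 1: F
Step 2: CZ
Step 3: CCG
Step 4: CCBX
Step 5: CCBX  (unchanged — fixed point at step 4)


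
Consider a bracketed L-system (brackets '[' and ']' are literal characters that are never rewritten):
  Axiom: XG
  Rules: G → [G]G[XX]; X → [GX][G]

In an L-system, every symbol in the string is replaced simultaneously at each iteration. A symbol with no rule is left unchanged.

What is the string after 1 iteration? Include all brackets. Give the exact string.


Step 0: XG
Step 1: [GX][G][G]G[XX]

Answer: [GX][G][G]G[XX]


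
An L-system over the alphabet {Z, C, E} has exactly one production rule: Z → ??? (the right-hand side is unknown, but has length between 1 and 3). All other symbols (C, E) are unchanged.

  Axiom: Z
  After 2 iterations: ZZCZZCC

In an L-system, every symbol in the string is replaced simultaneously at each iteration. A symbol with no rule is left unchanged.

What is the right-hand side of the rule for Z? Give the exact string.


Trying Z → ZZC:
  Step 0: Z
  Step 1: ZZC
  Step 2: ZZCZZCC
Matches the given result.

Answer: ZZC


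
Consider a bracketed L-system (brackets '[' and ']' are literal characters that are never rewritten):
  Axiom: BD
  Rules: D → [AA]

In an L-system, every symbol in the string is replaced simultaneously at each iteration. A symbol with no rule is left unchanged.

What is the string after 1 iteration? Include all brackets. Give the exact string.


Step 0: BD
Step 1: B[AA]

Answer: B[AA]


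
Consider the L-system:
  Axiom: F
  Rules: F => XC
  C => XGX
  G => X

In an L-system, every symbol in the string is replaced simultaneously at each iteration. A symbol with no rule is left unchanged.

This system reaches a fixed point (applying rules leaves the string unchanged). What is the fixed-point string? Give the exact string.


Step 0: F
Step 1: XC
Step 2: XXGX
Step 3: XXXX
Step 4: XXXX  (unchanged — fixed point at step 3)

Answer: XXXX


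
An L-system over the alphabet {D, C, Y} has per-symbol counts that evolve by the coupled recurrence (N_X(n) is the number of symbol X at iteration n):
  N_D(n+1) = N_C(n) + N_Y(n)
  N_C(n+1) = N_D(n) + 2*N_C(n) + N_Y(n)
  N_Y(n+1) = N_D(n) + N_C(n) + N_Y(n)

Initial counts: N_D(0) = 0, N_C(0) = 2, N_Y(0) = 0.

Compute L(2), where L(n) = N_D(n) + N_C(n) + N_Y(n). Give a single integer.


Answer: 26

Derivation:
Step 0: N_D=0, N_C=2, N_Y=0, L=2
Step 1: N_D=2, N_C=4, N_Y=2, L=8
Step 2: N_D=6, N_C=12, N_Y=8, L=26


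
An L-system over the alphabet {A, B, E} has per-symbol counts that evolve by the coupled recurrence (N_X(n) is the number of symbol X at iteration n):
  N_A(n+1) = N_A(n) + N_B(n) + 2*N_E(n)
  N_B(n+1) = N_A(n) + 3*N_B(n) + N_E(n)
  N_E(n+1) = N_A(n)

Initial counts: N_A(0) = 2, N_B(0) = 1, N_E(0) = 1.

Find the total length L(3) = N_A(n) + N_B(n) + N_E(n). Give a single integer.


Step 0: N_A=2, N_B=1, N_E=1, L=4
Step 1: N_A=5, N_B=6, N_E=2, L=13
Step 2: N_A=15, N_B=25, N_E=5, L=45
Step 3: N_A=50, N_B=95, N_E=15, L=160

Answer: 160
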